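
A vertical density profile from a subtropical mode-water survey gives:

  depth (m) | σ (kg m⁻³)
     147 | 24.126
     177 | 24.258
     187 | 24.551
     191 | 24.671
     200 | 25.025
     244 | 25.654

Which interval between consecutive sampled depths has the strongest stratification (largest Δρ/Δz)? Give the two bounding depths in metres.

Compute the density gradient over each adjacent pair:
  147–177 m: Δρ/Δz = 0.132/30 = 4.4 × 10⁻³ kg m⁻⁴
  177–187 m: Δρ/Δz = 0.293/10 = 0.029 kg m⁻⁴
  187–191 m: Δρ/Δz = 0.120/4 = 0.030 kg m⁻⁴
  191–200 m: Δρ/Δz = 0.354/9 = 0.039 kg m⁻⁴
  200–244 m: Δρ/Δz = 0.629/44 = 0.014 kg m⁻⁴
The largest gradient is in the 191–200 m interval — the pycnocline.

191–200 m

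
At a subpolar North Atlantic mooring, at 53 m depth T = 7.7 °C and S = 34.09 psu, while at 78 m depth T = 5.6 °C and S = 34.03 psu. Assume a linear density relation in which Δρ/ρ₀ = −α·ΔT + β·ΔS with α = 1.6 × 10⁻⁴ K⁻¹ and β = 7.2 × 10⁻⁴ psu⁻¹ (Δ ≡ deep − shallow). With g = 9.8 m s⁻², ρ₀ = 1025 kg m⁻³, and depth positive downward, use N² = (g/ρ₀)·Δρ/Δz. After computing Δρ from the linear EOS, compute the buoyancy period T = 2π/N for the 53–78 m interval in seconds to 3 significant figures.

586 s

ΔT = -2.1 K, ΔS = -0.06 psu (deep − shallow).
Δρ/ρ₀ = −αΔT + βΔS = 3.36 × 10⁻⁴ − 4.32 × 10⁻⁵ = 2.928 × 10⁻⁴, so Δρ ≈ 0.3001 kg m⁻³.
N² = (g/ρ₀)·Δρ/Δz = g·(Δρ/ρ₀)/Δz = 9.8 × 2.928 × 10⁻⁴ / 25 = 1.1478 × 10⁻⁴ s⁻².
N = √(1.1478 × 10⁻⁴) = 0.010714 rad s⁻¹ → T = 2π/N = 586.45 s ≈ 586 s.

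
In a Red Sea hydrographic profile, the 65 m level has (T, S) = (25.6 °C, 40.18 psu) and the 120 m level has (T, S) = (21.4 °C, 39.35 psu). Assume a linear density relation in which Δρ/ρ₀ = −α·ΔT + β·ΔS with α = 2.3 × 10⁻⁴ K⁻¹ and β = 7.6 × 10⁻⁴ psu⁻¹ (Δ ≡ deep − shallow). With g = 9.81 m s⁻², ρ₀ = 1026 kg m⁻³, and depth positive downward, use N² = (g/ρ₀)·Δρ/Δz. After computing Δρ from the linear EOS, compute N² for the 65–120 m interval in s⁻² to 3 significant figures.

5.98 × 10⁻⁵ s⁻²

ΔT = -4.2 K, ΔS = -0.83 psu (deep − shallow).
Δρ/ρ₀ = −αΔT + βΔS = 9.66 × 10⁻⁴ − 6.308 × 10⁻⁴ = 3.352 × 10⁻⁴, so Δρ ≈ 0.3439 kg m⁻³.
N² = (g/ρ₀)·Δρ/Δz = g·(Δρ/ρ₀)/Δz = 9.81 × 3.352 × 10⁻⁴ / 55 = 5.9787 × 10⁻⁵ s⁻² ≈ 5.98 × 10⁻⁵ s⁻².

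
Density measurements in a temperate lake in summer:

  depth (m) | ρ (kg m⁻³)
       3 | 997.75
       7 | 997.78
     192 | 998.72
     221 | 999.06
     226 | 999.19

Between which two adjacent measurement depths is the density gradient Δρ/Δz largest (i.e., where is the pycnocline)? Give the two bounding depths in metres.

221–226 m

Compute the density gradient over each adjacent pair:
  3–7 m: Δρ/Δz = 0.03/4 = 7.5 × 10⁻³ kg m⁻⁴
  7–192 m: Δρ/Δz = 0.94/185 = 5.1 × 10⁻³ kg m⁻⁴
  192–221 m: Δρ/Δz = 0.34/29 = 0.012 kg m⁻⁴
  221–226 m: Δρ/Δz = 0.13/5 = 0.026 kg m⁻⁴
The largest gradient is in the 221–226 m interval — the pycnocline.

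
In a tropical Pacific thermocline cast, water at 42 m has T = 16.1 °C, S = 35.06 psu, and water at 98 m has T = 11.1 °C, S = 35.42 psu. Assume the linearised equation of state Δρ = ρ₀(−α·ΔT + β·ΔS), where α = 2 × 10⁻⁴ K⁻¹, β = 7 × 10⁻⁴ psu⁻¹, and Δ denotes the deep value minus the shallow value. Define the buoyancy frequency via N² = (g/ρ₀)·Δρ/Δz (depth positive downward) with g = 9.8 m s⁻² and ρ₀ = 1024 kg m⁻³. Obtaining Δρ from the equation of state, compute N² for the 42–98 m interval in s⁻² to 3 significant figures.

ΔT = -5.0 K, ΔS = +0.36 psu (deep − shallow).
Δρ/ρ₀ = −αΔT + βΔS = 1.00 × 10⁻³ + 2.52 × 10⁻⁴ = 1.252 × 10⁻³, so Δρ ≈ 1.282 kg m⁻³.
N² = (g/ρ₀)·Δρ/Δz = g·(Δρ/ρ₀)/Δz = 9.8 × 1.252 × 10⁻³ / 56 = 2.1910 × 10⁻⁴ s⁻² ≈ 2.19 × 10⁻⁴ s⁻².

2.19 × 10⁻⁴ s⁻²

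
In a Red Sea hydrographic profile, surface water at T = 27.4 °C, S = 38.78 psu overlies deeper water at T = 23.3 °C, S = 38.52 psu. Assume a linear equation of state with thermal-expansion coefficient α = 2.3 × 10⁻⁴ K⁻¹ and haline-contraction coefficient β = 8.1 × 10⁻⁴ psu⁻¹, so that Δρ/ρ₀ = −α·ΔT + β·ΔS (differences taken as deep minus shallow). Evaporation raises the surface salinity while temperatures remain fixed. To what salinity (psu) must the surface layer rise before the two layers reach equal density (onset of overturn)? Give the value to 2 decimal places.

Neutral buoyancy requires −α(T_deep − T_surf) + β(S_deep − S_surf′) = 0.
S_surf′ = S_deep − (α/β)·ΔT = 38.52 − (2.3 × 10⁻⁴/8.1 × 10⁻⁴)·(-4.1) = 39.6842 psu.
Increase required: 39.6842 − 38.78 = 0.9042 psu.

39.68 psu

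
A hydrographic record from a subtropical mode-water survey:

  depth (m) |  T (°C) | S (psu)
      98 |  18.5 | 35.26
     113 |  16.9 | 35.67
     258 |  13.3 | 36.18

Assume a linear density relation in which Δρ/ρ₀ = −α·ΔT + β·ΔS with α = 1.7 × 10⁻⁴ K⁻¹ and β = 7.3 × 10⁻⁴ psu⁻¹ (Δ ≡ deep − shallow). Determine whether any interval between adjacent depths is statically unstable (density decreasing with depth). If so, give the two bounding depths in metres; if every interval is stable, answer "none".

Evaluate Δρ/ρ₀ = −αΔT + βΔS across each adjacent pair:
  98–113 m: −αΔT+βΔS = −(1.7 × 10⁻⁴)(-1.6)+(7.3 × 10⁻⁴)(+0.41) = 5.7 × 10⁻⁴ → stable
  113–258 m: −αΔT+βΔS = −(1.7 × 10⁻⁴)(-3.6)+(7.3 × 10⁻⁴)(+0.51) = 9.8 × 10⁻⁴ → stable
Every interval has Δρ > 0: the column is stably stratified throughout.

none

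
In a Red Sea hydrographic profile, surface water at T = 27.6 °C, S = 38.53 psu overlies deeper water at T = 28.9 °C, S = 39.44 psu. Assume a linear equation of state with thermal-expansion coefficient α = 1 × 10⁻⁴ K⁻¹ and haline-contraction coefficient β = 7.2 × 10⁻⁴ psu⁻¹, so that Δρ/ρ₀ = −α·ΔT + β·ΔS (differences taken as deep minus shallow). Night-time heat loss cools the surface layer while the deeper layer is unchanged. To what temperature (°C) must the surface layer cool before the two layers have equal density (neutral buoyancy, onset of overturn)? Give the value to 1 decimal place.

Neutral buoyancy requires Δρ = 0, i.e. −α(T_deep − T_surf′) + β(S_deep − S_surf) = 0.
T_surf′ = T_deep − (β/α)·ΔS = 28.9 − (7.2 × 10⁻⁴/1 × 10⁻⁴)·(+0.91) = 22.348 °C.
Cooling required: 27.6 − (22.348) = 5.252 °C.

22.3 °C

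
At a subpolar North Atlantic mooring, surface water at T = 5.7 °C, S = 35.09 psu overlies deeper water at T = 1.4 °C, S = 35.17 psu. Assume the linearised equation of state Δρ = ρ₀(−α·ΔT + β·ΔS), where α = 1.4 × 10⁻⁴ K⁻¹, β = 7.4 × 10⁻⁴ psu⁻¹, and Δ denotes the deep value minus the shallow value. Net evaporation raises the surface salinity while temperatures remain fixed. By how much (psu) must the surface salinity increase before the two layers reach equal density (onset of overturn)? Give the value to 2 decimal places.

Neutral buoyancy requires −α(T_deep − T_surf) + β(S_deep − S_surf′) = 0.
S_surf′ = S_deep − (α/β)·ΔT = 35.17 − (1.4 × 10⁻⁴/7.4 × 10⁻⁴)·(-4.3) = 35.9835 psu.
Increase required: 35.9835 − 35.09 = 0.8935 psu.

0.89 psu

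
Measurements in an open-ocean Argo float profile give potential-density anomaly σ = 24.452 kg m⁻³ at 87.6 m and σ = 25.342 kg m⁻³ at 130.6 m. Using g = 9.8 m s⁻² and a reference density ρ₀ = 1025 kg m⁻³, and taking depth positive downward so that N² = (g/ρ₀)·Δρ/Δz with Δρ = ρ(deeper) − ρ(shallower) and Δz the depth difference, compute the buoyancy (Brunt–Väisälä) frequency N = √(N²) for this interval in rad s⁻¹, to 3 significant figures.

0.0141 rad s⁻¹

Δρ = 1025.342 − 1024.452 = 0.890 kg m⁻³ over Δz = 130.6 − 87.6 = 43 m.
N² = (9.8/1025) × (0.890/43) = 1.9789 × 10⁻⁴ s⁻².
N = √(1.9789 × 10⁻⁴) = 0.014067 rad s⁻¹ ≈ 0.0141 rad s⁻¹.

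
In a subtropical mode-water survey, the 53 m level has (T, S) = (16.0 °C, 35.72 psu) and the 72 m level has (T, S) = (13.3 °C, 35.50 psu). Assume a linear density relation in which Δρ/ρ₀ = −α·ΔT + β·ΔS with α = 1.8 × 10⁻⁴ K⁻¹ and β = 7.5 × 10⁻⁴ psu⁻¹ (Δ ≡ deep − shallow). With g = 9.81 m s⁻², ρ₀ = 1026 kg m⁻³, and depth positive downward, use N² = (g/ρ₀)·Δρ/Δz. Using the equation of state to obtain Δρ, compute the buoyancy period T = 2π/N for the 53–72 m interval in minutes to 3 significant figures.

8.13 min

ΔT = -2.7 K, ΔS = -0.22 psu (deep − shallow).
Δρ/ρ₀ = −αΔT + βΔS = 4.86 × 10⁻⁴ − 1.65 × 10⁻⁴ = 3.21 × 10⁻⁴, so Δρ ≈ 0.3293 kg m⁻³.
N² = (g/ρ₀)·Δρ/Δz = g·(Δρ/ρ₀)/Δz = 9.81 × 3.21 × 10⁻⁴ / 19 = 1.6574 × 10⁻⁴ s⁻².
N = √(1.6574 × 10⁻⁴) = 0.012874 rad s⁻¹ → T = 2π/N = 488.05 s = 8.1342 min ≈ 8.13 min.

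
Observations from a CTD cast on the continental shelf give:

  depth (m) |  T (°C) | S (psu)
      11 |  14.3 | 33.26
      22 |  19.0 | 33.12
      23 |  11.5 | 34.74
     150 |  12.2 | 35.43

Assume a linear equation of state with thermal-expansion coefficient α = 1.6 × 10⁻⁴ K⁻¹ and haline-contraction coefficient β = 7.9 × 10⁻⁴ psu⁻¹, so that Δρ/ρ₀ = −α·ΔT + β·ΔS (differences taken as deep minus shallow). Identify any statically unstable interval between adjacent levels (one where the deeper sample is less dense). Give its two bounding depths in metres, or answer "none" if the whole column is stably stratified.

Evaluate Δρ/ρ₀ = −αΔT + βΔS across each adjacent pair:
  11–22 m: −αΔT+βΔS = −(1.6 × 10⁻⁴)(+4.7)+(7.9 × 10⁻⁴)(-0.14) = -8.6 × 10⁻⁴ → UNSTABLE
  22–23 m: −αΔT+βΔS = −(1.6 × 10⁻⁴)(-7.5)+(7.9 × 10⁻⁴)(+1.62) = 2.5 × 10⁻³ → stable
  23–150 m: −αΔT+βΔS = −(1.6 × 10⁻⁴)(+0.7)+(7.9 × 10⁻⁴)(+0.69) = 4.3 × 10⁻⁴ → stable
The 11–22 m interval has Δρ < 0: lighter water underlies denser water.

11–22 m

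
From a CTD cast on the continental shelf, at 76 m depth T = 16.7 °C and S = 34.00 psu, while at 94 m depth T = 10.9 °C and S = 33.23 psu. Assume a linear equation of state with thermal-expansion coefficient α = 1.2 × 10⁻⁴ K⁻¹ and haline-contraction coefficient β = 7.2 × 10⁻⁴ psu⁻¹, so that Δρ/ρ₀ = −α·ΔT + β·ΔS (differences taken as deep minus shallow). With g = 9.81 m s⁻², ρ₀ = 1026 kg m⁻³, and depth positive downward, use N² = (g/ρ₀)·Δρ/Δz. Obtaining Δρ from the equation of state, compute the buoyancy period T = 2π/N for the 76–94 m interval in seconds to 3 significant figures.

ΔT = -5.8 K, ΔS = -0.77 psu (deep − shallow).
Δρ/ρ₀ = −αΔT + βΔS = 6.96 × 10⁻⁴ − 5.544 × 10⁻⁴ = 1.416 × 10⁻⁴, so Δρ ≈ 0.1453 kg m⁻³.
N² = (g/ρ₀)·Δρ/Δz = g·(Δρ/ρ₀)/Δz = 9.81 × 1.416 × 10⁻⁴ / 18 = 7.7172 × 10⁻⁵ s⁻².
N = √(7.7172 × 10⁻⁵) = 8.7848 × 10⁻³ rad s⁻¹ → T = 2π/N = 715.23 s ≈ 715 s.

715 s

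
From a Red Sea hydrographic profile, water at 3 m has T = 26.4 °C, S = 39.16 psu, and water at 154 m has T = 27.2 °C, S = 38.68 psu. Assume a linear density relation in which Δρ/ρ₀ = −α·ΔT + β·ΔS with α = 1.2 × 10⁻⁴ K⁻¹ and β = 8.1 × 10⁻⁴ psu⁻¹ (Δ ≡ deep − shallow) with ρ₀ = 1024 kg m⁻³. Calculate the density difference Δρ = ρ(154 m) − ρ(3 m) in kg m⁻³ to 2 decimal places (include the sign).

ΔT = +0.8 K, ΔS = -0.48 psu (deep − shallow).
Δρ/ρ₀ = −(1.2 × 10⁻⁴)(+0.8) + (8.1 × 10⁻⁴)(-0.48) = -4.848 × 10⁻⁴.
Δρ = 1024 × (-4.848 × 10⁻⁴) = -0.50 kg m⁻³.
Negative Δρ: lighter below, statically unstable.

-0.50 kg m⁻³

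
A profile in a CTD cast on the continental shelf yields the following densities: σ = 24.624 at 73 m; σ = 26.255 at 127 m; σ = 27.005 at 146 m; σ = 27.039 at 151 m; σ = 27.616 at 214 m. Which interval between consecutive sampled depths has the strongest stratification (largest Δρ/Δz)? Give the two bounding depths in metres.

Compute the density gradient over each adjacent pair:
  73–127 m: Δρ/Δz = 1.631/54 = 0.030 kg m⁻⁴
  127–146 m: Δρ/Δz = 0.750/19 = 0.039 kg m⁻⁴
  146–151 m: Δρ/Δz = 0.034/5 = 6.8 × 10⁻³ kg m⁻⁴
  151–214 m: Δρ/Δz = 0.577/63 = 9.2 × 10⁻³ kg m⁻⁴
The largest gradient is in the 127–146 m interval — the pycnocline.

127–146 m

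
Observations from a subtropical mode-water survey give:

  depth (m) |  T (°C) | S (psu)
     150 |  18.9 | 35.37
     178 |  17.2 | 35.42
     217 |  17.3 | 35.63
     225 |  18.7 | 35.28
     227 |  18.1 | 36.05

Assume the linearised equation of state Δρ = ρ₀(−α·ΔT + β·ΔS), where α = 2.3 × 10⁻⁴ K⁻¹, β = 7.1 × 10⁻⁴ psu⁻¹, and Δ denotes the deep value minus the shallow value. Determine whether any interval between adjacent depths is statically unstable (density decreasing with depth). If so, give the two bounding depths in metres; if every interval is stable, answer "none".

Evaluate Δρ/ρ₀ = −αΔT + βΔS across each adjacent pair:
  150–178 m: −αΔT+βΔS = −(2.3 × 10⁻⁴)(-1.7)+(7.1 × 10⁻⁴)(+0.05) = 4.3 × 10⁻⁴ → stable
  178–217 m: −αΔT+βΔS = −(2.3 × 10⁻⁴)(+0.1)+(7.1 × 10⁻⁴)(+0.21) = 1.3 × 10⁻⁴ → stable
  217–225 m: −αΔT+βΔS = −(2.3 × 10⁻⁴)(+1.4)+(7.1 × 10⁻⁴)(-0.35) = -5.7 × 10⁻⁴ → UNSTABLE
  225–227 m: −αΔT+βΔS = −(2.3 × 10⁻⁴)(-0.6)+(7.1 × 10⁻⁴)(+0.77) = 6.8 × 10⁻⁴ → stable
The 217–225 m interval has Δρ < 0: lighter water underlies denser water.

217–225 m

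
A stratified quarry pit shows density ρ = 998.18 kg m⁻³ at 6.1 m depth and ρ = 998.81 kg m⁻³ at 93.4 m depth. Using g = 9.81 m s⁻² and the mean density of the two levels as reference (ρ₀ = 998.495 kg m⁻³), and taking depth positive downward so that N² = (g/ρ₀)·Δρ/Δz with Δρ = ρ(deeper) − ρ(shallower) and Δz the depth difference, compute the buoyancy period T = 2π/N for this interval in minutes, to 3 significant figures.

12.4 min

Δρ = 998.81 − 998.18 = 0.63 kg m⁻³ over Δz = 93.4 − 6.1 = 87.3 m.
N² = (9.81/998.495) × (0.63/87.3) = 7.0901 × 10⁻⁵ s⁻².
N = √(7.0901 × 10⁻⁵) = 8.4203 × 10⁻³ rad s⁻¹, so T = 2π/N = 746.19 s = 12.437 min ≈ 12.4 min.
Since Δρ > 0 the layer is stably stratified.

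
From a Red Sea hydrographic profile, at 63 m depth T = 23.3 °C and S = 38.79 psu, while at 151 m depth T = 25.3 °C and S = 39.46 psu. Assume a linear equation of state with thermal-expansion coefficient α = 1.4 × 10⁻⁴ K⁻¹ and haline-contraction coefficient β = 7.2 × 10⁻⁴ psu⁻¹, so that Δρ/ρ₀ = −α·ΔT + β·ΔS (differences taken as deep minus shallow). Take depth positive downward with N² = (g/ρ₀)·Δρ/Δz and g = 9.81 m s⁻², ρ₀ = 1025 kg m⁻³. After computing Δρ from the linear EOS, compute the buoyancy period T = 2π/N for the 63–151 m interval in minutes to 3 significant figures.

22.0 min

ΔT = +2.0 K, ΔS = +0.67 psu (deep − shallow).
Δρ/ρ₀ = −αΔT + βΔS = -2.80 × 10⁻⁴ + 4.824 × 10⁻⁴ = 2.024 × 10⁻⁴, so Δρ ≈ 0.2075 kg m⁻³.
N² = (g/ρ₀)·Δρ/Δz = g·(Δρ/ρ₀)/Δz = 9.81 × 2.024 × 10⁻⁴ / 88 = 2.2563 × 10⁻⁵ s⁻².
N = √(2.2563 × 10⁻⁵) = 4.7501 × 10⁻³ rad s⁻¹ → T = 2π/N = 1.3227 × 10³ s = 22.045 min ≈ 22.0 min.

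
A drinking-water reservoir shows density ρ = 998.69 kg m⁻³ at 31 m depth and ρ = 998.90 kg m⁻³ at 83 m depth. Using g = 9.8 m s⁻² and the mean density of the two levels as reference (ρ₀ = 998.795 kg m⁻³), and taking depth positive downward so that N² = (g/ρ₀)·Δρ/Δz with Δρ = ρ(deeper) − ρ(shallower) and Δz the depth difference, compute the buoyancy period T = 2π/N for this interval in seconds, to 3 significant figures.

998 s

Δρ = 998.90 − 998.69 = 0.21 kg m⁻³ over Δz = 83 − 31 = 52 m.
N² = (9.8/998.795) × (0.21/52) = 3.9625 × 10⁻⁵ s⁻².
N = √(3.9625 × 10⁻⁵) = 6.2948 × 10⁻³ rad s⁻¹, so T = 2π/N = 998.15 s ≈ 998 s.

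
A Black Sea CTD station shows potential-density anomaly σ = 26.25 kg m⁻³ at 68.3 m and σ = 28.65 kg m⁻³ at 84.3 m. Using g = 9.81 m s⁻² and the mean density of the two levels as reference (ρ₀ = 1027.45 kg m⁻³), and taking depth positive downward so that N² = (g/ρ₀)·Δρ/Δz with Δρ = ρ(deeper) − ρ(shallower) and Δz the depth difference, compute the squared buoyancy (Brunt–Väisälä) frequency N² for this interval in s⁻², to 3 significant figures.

1.43 × 10⁻³ s⁻²

Δρ = 1028.65 − 1026.25 = 2.40 kg m⁻³ over Δz = 84.3 − 68.3 = 16 m.
N² = (9.81/1027.45) × (2.40/16) = 1.4322 × 10⁻³ s⁻² ≈ 1.43 × 10⁻³ s⁻².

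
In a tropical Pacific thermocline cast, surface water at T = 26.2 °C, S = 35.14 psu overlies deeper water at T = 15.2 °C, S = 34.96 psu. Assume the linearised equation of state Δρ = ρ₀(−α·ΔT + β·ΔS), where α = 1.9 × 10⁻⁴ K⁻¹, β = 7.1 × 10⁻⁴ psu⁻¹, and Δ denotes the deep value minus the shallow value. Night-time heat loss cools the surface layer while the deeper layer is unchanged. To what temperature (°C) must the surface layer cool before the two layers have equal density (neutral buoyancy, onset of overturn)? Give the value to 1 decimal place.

15.9 °C

Neutral buoyancy requires Δρ = 0, i.e. −α(T_deep − T_surf′) + β(S_deep − S_surf) = 0.
T_surf′ = T_deep − (β/α)·ΔS = 15.2 − (7.1 × 10⁻⁴/1.9 × 10⁻⁴)·(-0.18) = 15.873 °C.
Cooling required: 26.2 − (15.873) = 10.327 °C.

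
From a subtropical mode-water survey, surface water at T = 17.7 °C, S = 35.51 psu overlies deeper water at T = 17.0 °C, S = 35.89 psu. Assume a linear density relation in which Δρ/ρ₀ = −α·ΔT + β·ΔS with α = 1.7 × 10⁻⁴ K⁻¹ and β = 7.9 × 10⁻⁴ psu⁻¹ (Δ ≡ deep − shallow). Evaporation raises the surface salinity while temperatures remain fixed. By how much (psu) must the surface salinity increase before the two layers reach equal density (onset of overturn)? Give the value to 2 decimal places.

0.53 psu

Neutral buoyancy requires −α(T_deep − T_surf) + β(S_deep − S_surf′) = 0.
S_surf′ = S_deep − (α/β)·ΔT = 35.89 − (1.7 × 10⁻⁴/7.9 × 10⁻⁴)·(-0.7) = 36.0406 psu.
Increase required: 36.0406 − 35.51 = 0.5306 psu.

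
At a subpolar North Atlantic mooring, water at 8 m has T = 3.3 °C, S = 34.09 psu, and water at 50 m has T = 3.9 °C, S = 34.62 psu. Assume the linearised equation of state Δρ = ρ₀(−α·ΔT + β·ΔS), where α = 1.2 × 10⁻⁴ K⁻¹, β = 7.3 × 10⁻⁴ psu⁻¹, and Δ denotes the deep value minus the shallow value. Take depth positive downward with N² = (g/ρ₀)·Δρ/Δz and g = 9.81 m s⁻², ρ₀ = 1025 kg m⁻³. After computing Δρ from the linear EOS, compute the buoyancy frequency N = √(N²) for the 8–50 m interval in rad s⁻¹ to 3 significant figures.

ΔT = +0.6 K, ΔS = +0.53 psu (deep − shallow).
Δρ/ρ₀ = −αΔT + βΔS = -7.20 × 10⁻⁵ + 3.869 × 10⁻⁴ = 3.149 × 10⁻⁴, so Δρ ≈ 0.3228 kg m⁻³.
N² = (g/ρ₀)·Δρ/Δz = g·(Δρ/ρ₀)/Δz = 9.81 × 3.149 × 10⁻⁴ / 42 = 7.3552 × 10⁻⁵ s⁻².
N = √(7.3552 × 10⁻⁵) = 8.5762 × 10⁻³ rad s⁻¹ ≈ 8.58 × 10⁻³ rad s⁻¹.

8.58 × 10⁻³ rad s⁻¹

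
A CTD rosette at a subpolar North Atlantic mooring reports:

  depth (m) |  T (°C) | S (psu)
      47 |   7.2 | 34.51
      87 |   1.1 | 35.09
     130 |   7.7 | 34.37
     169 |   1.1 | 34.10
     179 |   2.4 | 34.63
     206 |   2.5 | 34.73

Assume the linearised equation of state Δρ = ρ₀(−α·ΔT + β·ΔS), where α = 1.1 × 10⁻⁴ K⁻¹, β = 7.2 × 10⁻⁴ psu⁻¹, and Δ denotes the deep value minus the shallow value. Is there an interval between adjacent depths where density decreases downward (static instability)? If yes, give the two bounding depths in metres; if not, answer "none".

Evaluate Δρ/ρ₀ = −αΔT + βΔS across each adjacent pair:
  47–87 m: −αΔT+βΔS = −(1.1 × 10⁻⁴)(-6.1)+(7.2 × 10⁻⁴)(+0.58) = 1.1 × 10⁻³ → stable
  87–130 m: −αΔT+βΔS = −(1.1 × 10⁻⁴)(+6.6)+(7.2 × 10⁻⁴)(-0.72) = -1.2 × 10⁻³ → UNSTABLE
  130–169 m: −αΔT+βΔS = −(1.1 × 10⁻⁴)(-6.6)+(7.2 × 10⁻⁴)(-0.27) = 5.3 × 10⁻⁴ → stable
  169–179 m: −αΔT+βΔS = −(1.1 × 10⁻⁴)(+1.3)+(7.2 × 10⁻⁴)(+0.53) = 2.4 × 10⁻⁴ → stable
  179–206 m: −αΔT+βΔS = −(1.1 × 10⁻⁴)(+0.1)+(7.2 × 10⁻⁴)(+0.10) = 6.1 × 10⁻⁵ → stable
The 87–130 m interval has Δρ < 0: lighter water underlies denser water.

87–130 m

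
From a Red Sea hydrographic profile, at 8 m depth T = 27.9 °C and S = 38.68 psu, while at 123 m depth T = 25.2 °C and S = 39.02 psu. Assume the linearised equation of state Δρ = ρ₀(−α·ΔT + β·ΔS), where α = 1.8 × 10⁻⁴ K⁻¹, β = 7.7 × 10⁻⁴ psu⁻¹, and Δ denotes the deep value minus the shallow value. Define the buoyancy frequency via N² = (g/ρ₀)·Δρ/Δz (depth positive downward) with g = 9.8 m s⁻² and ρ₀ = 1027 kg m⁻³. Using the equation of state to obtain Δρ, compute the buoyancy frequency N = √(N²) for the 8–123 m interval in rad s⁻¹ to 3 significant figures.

7.98 × 10⁻³ rad s⁻¹

ΔT = -2.7 K, ΔS = +0.34 psu (deep − shallow).
Δρ/ρ₀ = −αΔT + βΔS = 4.86 × 10⁻⁴ + 2.618 × 10⁻⁴ = 7.478 × 10⁻⁴, so Δρ ≈ 0.7680 kg m⁻³.
N² = (g/ρ₀)·Δρ/Δz = g·(Δρ/ρ₀)/Δz = 9.8 × 7.478 × 10⁻⁴ / 115 = 6.3726 × 10⁻⁵ s⁻².
N = √(6.3726 × 10⁻⁵) = 7.9829 × 10⁻³ rad s⁻¹ ≈ 7.98 × 10⁻³ rad s⁻¹.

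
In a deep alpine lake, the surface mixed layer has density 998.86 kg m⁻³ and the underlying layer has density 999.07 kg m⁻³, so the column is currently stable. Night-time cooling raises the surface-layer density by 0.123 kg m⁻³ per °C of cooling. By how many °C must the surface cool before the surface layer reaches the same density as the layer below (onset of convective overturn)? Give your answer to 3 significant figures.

Density deficit of the surface layer: 999.07 − 998.86 = 0.21 kg m⁻³.
Required change = 0.21 / 0.123 = 1.71 °C.

1.71 °C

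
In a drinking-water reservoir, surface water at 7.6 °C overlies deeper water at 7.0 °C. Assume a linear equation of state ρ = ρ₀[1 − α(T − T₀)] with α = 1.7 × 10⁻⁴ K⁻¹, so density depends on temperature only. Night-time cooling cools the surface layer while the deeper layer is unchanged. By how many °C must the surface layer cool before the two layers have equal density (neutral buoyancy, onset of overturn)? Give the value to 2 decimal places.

With temperature the only control, equal density requires T_surf′ = T_deep.
T_surf′ = 7.0 °C.
Cooling required: 7.6 − 7.0 = 0.60 °C.

0.60 °C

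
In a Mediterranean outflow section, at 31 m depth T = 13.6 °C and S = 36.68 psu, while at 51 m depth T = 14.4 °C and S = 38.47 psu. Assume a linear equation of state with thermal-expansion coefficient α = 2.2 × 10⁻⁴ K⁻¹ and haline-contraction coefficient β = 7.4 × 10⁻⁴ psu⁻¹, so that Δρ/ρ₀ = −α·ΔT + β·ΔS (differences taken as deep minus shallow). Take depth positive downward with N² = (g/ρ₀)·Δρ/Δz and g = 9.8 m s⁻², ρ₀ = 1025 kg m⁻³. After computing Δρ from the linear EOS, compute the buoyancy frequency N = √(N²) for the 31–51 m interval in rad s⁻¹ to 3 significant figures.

0.0237 rad s⁻¹

ΔT = +0.8 K, ΔS = +1.79 psu (deep − shallow).
Δρ/ρ₀ = −αΔT + βΔS = -1.76 × 10⁻⁴ + 1.3246 × 10⁻³ = 1.1486 × 10⁻³, so Δρ ≈ 1.177 kg m⁻³.
N² = (g/ρ₀)·Δρ/Δz = g·(Δρ/ρ₀)/Δz = 9.8 × 1.1486 × 10⁻³ / 20 = 5.6281 × 10⁻⁴ s⁻².
N = √(5.6281 × 10⁻⁴) = 0.023724 rad s⁻¹ ≈ 0.0237 rad s⁻¹.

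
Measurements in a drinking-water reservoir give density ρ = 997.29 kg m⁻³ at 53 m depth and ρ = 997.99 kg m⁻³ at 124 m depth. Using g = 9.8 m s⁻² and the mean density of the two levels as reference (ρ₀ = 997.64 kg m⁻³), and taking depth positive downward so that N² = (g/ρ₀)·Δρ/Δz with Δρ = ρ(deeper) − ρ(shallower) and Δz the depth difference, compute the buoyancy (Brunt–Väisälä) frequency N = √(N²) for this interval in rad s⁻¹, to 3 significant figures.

9.84 × 10⁻³ rad s⁻¹

Δρ = 997.99 − 997.29 = 0.70 kg m⁻³ over Δz = 124 − 53 = 71 m.
N² = (9.8/997.64) × (0.70/71) = 9.6848 × 10⁻⁵ s⁻².
N = √(9.6848 × 10⁻⁵) = 9.8411 × 10⁻³ rad s⁻¹ ≈ 9.84 × 10⁻³ rad s⁻¹.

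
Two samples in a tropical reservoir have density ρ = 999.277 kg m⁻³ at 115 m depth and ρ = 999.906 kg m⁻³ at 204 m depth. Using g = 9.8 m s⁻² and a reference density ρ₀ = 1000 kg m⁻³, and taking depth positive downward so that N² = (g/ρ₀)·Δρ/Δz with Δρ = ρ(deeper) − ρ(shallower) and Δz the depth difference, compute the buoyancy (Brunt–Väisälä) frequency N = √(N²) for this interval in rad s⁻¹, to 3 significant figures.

8.32 × 10⁻³ rad s⁻¹

Δρ = 999.906 − 999.277 = 0.629 kg m⁻³ over Δz = 204 − 115 = 89 m.
N² = (9.8/1000) × (0.629/89) = 6.9261 × 10⁻⁵ s⁻².
N = √(6.9261 × 10⁻⁵) = 8.3223 × 10⁻³ rad s⁻¹ ≈ 8.32 × 10⁻³ rad s⁻¹.
N² > 0, so the interval is statically stable.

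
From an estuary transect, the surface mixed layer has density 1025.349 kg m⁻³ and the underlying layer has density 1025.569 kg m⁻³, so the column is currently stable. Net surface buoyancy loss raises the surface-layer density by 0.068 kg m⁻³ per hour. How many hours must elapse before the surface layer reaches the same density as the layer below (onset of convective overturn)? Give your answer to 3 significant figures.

Density deficit of the surface layer: 1025.569 − 1025.349 = 0.22 kg m⁻³.
Required change = 0.22 / 0.068 = 3.24 hours.

3.24 hours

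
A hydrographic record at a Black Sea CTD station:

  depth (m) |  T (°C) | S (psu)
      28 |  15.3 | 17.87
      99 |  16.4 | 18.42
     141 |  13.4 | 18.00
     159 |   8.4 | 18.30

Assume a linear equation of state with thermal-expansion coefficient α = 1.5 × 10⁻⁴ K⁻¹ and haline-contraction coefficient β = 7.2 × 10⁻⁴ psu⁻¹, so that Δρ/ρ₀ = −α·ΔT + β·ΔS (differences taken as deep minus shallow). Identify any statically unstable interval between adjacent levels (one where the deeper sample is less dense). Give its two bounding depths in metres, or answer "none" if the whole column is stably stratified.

none

Evaluate Δρ/ρ₀ = −αΔT + βΔS across each adjacent pair:
  28–99 m: −αΔT+βΔS = −(1.5 × 10⁻⁴)(+1.1)+(7.2 × 10⁻⁴)(+0.55) = 2.3 × 10⁻⁴ → stable
  99–141 m: −αΔT+βΔS = −(1.5 × 10⁻⁴)(-3.0)+(7.2 × 10⁻⁴)(-0.42) = 1.5 × 10⁻⁴ → stable
  141–159 m: −αΔT+βΔS = −(1.5 × 10⁻⁴)(-5.0)+(7.2 × 10⁻⁴)(+0.30) = 9.7 × 10⁻⁴ → stable
Every interval has Δρ > 0: the column is stably stratified throughout.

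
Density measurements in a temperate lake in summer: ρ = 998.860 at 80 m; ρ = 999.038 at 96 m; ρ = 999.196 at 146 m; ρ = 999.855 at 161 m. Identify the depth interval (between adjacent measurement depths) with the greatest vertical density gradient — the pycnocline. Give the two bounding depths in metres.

Compute the density gradient over each adjacent pair:
  80–96 m: Δρ/Δz = 0.178/16 = 0.011 kg m⁻⁴
  96–146 m: Δρ/Δz = 0.158/50 = 3.2 × 10⁻³ kg m⁻⁴
  146–161 m: Δρ/Δz = 0.659/15 = 0.044 kg m⁻⁴
The largest gradient is in the 146–161 m interval — the pycnocline.

146–161 m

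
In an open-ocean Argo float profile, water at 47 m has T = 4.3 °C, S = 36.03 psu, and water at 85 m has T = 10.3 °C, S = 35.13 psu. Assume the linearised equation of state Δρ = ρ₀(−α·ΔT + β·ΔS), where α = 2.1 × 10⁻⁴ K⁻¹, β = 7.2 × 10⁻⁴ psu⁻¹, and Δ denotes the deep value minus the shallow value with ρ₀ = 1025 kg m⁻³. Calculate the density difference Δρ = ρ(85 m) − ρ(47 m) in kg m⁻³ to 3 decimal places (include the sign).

ΔT = +6.0 K, ΔS = -0.90 psu (deep − shallow).
Δρ/ρ₀ = −(2.1 × 10⁻⁴)(+6.0) + (7.2 × 10⁻⁴)(-0.90) = -1.908 × 10⁻³.
Δρ = 1025 × (-1.908 × 10⁻³) = -1.956 kg m⁻³.
Negative Δρ: lighter below, statically unstable.

-1.956 kg m⁻³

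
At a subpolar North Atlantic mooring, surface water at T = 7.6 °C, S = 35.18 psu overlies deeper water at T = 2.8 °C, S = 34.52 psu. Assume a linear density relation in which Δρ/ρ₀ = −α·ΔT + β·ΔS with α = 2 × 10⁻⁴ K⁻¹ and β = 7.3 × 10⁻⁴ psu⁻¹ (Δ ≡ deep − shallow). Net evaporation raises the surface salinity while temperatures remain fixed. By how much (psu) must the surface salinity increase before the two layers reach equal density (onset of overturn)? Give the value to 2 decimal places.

Neutral buoyancy requires −α(T_deep − T_surf) + β(S_deep − S_surf′) = 0.
S_surf′ = S_deep − (α/β)·ΔT = 34.52 − (2 × 10⁻⁴/7.3 × 10⁻⁴)·(-4.8) = 35.8351 psu.
Increase required: 35.8351 − 35.18 = 0.6551 psu.

0.66 psu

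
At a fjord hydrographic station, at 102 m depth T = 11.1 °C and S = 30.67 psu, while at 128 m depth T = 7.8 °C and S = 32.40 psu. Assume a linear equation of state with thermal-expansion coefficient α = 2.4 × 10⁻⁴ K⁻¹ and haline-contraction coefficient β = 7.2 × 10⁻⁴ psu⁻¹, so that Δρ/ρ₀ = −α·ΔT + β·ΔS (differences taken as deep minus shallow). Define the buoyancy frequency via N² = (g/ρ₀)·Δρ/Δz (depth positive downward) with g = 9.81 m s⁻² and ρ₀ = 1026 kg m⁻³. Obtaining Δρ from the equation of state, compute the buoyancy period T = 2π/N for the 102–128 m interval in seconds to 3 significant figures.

ΔT = -3.3 K, ΔS = +1.73 psu (deep − shallow).
Δρ/ρ₀ = −αΔT + βΔS = 7.92 × 10⁻⁴ + 1.2456 × 10⁻³ = 2.0376 × 10⁻³, so Δρ ≈ 2.091 kg m⁻³.
N² = (g/ρ₀)·Δρ/Δz = g·(Δρ/ρ₀)/Δz = 9.81 × 2.0376 × 10⁻³ / 26 = 7.6880 × 10⁻⁴ s⁻².
N = √(7.6880 × 10⁻⁴) = 0.027727 rad s⁻¹ → T = 2π/N = 226.61 s ≈ 227 s.

227 s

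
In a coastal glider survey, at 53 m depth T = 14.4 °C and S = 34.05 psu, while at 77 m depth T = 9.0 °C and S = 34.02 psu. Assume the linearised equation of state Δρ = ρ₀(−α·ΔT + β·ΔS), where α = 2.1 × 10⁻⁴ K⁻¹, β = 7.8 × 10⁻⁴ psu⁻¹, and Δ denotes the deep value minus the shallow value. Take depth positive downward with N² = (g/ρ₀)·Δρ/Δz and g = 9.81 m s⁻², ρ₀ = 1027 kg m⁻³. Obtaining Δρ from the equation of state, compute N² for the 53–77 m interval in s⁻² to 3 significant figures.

ΔT = -5.4 K, ΔS = -0.03 psu (deep − shallow).
Δρ/ρ₀ = −αΔT + βΔS = 1.134 × 10⁻³ − 2.34 × 10⁻⁵ = 1.1106 × 10⁻³, so Δρ ≈ 1.141 kg m⁻³.
N² = (g/ρ₀)·Δρ/Δz = g·(Δρ/ρ₀)/Δz = 9.81 × 1.1106 × 10⁻³ / 24 = 4.5396 × 10⁻⁴ s⁻² ≈ 4.54 × 10⁻⁴ s⁻².

4.54 × 10⁻⁴ s⁻²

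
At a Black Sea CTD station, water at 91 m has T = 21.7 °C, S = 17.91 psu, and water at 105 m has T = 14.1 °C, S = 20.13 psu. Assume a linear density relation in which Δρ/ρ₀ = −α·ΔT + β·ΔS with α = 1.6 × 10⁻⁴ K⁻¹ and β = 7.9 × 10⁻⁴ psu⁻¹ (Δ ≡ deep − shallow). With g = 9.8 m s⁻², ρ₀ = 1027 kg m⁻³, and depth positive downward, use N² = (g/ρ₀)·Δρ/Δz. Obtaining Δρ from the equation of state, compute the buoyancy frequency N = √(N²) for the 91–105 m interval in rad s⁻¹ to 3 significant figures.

ΔT = -7.6 K, ΔS = +2.22 psu (deep − shallow).
Δρ/ρ₀ = −αΔT + βΔS = 1.216 × 10⁻³ + 1.7538 × 10⁻³ = 2.9698 × 10⁻³, so Δρ ≈ 3.050 kg m⁻³.
N² = (g/ρ₀)·Δρ/Δz = g·(Δρ/ρ₀)/Δz = 9.8 × 2.9698 × 10⁻³ / 14 = 2.0789 × 10⁻³ s⁻².
N = √(2.0789 × 10⁻³) = 0.045595 rad s⁻¹ ≈ 0.0456 rad s⁻¹.

0.0456 rad s⁻¹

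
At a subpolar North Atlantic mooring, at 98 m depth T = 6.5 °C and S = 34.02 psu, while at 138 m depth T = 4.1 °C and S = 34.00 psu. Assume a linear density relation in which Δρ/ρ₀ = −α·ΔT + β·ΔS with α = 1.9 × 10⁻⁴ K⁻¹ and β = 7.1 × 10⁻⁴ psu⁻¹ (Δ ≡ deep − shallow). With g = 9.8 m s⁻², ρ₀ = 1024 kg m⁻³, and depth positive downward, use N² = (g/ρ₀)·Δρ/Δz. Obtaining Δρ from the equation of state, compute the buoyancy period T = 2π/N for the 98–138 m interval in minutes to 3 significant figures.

ΔT = -2.4 K, ΔS = -0.02 psu (deep − shallow).
Δρ/ρ₀ = −αΔT + βΔS = 4.56 × 10⁻⁴ − 1.42 × 10⁻⁵ = 4.418 × 10⁻⁴, so Δρ ≈ 0.4524 kg m⁻³.
N² = (g/ρ₀)·Δρ/Δz = g·(Δρ/ρ₀)/Δz = 9.8 × 4.418 × 10⁻⁴ / 40 = 1.0824 × 10⁻⁴ s⁻².
N = √(1.0824 × 10⁻⁴) = 0.010404 rad s⁻¹ → T = 2π/N = 603.92 s = 10.065 min ≈ 10.1 min.

10.1 min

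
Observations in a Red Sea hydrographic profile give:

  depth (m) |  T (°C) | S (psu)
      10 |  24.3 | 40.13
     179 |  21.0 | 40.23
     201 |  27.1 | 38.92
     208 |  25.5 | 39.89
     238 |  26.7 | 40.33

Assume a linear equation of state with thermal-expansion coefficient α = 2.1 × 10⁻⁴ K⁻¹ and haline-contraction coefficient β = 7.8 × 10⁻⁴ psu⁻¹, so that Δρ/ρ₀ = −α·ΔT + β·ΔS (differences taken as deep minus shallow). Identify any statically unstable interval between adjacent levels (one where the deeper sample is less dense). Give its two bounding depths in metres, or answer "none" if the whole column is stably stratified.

Evaluate Δρ/ρ₀ = −αΔT + βΔS across each adjacent pair:
  10–179 m: −αΔT+βΔS = −(2.1 × 10⁻⁴)(-3.3)+(7.8 × 10⁻⁴)(+0.10) = 7.7 × 10⁻⁴ → stable
  179–201 m: −αΔT+βΔS = −(2.1 × 10⁻⁴)(+6.1)+(7.8 × 10⁻⁴)(-1.31) = -2.3 × 10⁻³ → UNSTABLE
  201–208 m: −αΔT+βΔS = −(2.1 × 10⁻⁴)(-1.6)+(7.8 × 10⁻⁴)(+0.97) = 1.1 × 10⁻³ → stable
  208–238 m: −αΔT+βΔS = −(2.1 × 10⁻⁴)(+1.2)+(7.8 × 10⁻⁴)(+0.44) = 9.1 × 10⁻⁵ → stable
The 179–201 m interval has Δρ < 0: lighter water underlies denser water.

179–201 m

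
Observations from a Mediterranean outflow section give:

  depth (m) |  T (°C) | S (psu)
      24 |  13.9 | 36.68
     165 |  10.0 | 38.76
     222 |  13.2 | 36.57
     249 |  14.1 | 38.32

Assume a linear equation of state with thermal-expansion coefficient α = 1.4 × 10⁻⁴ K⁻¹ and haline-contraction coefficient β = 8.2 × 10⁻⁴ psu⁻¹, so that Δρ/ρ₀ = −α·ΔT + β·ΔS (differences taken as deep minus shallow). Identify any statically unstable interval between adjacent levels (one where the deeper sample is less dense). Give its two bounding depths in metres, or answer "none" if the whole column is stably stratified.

165–222 m

Evaluate Δρ/ρ₀ = −αΔT + βΔS across each adjacent pair:
  24–165 m: −αΔT+βΔS = −(1.4 × 10⁻⁴)(-3.9)+(8.2 × 10⁻⁴)(+2.08) = 2.3 × 10⁻³ → stable
  165–222 m: −αΔT+βΔS = −(1.4 × 10⁻⁴)(+3.2)+(8.2 × 10⁻⁴)(-2.19) = -2.2 × 10⁻³ → UNSTABLE
  222–249 m: −αΔT+βΔS = −(1.4 × 10⁻⁴)(+0.9)+(8.2 × 10⁻⁴)(+1.75) = 1.3 × 10⁻³ → stable
The 165–222 m interval has Δρ < 0: lighter water underlies denser water.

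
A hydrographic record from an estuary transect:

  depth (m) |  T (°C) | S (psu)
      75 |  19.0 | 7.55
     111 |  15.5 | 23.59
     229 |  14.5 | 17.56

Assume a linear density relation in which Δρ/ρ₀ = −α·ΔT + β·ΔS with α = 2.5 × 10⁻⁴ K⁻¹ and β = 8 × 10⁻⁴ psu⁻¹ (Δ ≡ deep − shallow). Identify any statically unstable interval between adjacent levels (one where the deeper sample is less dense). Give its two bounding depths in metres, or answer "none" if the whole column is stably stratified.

111–229 m

Evaluate Δρ/ρ₀ = −αΔT + βΔS across each adjacent pair:
  75–111 m: −αΔT+βΔS = −(2.5 × 10⁻⁴)(-3.5)+(8 × 10⁻⁴)(+16.04) = 0.014 → stable
  111–229 m: −αΔT+βΔS = −(2.5 × 10⁻⁴)(-1.0)+(8 × 10⁻⁴)(-6.03) = -4.6 × 10⁻³ → UNSTABLE
The 111–229 m interval has Δρ < 0: lighter water underlies denser water.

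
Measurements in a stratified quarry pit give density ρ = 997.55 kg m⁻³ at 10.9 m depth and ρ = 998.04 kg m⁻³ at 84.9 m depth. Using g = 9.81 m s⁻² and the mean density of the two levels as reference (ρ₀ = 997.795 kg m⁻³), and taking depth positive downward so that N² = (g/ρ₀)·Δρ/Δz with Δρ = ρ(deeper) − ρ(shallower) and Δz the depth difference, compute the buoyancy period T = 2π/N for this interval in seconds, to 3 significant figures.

Δρ = 998.04 − 997.55 = 0.49 kg m⁻³ over Δz = 84.9 − 10.9 = 74 m.
N² = (9.81/997.795) × (0.49/74) = 6.5102 × 10⁻⁵ s⁻².
N = √(6.5102 × 10⁻⁵) = 8.0686 × 10⁻³ rad s⁻¹, so T = 2π/N = 778.72 s ≈ 779 s.
N² > 0, so the interval is statically stable.

779 s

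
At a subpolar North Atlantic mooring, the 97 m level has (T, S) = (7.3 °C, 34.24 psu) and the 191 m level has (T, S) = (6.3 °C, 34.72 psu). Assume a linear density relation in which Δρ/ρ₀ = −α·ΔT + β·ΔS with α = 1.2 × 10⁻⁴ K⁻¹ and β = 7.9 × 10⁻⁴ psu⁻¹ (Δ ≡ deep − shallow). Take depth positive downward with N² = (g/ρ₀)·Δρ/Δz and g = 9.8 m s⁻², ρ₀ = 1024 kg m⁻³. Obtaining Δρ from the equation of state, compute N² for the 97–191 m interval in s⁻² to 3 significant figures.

ΔT = -1.0 K, ΔS = +0.48 psu (deep − shallow).
Δρ/ρ₀ = −αΔT + βΔS = 1.20 × 10⁻⁴ + 3.792 × 10⁻⁴ = 4.992 × 10⁻⁴, so Δρ ≈ 0.5112 kg m⁻³.
N² = (g/ρ₀)·Δρ/Δz = g·(Δρ/ρ₀)/Δz = 9.8 × 4.992 × 10⁻⁴ / 94 = 5.2044 × 10⁻⁵ s⁻² ≈ 5.20 × 10⁻⁵ s⁻².

5.20 × 10⁻⁵ s⁻²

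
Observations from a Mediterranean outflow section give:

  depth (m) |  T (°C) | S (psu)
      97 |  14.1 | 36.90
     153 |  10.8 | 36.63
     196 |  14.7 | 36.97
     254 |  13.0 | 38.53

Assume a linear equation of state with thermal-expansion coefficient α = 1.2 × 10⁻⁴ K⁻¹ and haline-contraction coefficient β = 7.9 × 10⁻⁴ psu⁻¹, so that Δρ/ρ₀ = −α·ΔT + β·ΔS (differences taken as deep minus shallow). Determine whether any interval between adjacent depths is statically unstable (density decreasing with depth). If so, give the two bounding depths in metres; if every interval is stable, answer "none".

Evaluate Δρ/ρ₀ = −αΔT + βΔS across each adjacent pair:
  97–153 m: −αΔT+βΔS = −(1.2 × 10⁻⁴)(-3.3)+(7.9 × 10⁻⁴)(-0.27) = 1.8 × 10⁻⁴ → stable
  153–196 m: −αΔT+βΔS = −(1.2 × 10⁻⁴)(+3.9)+(7.9 × 10⁻⁴)(+0.34) = -2.0 × 10⁻⁴ → UNSTABLE
  196–254 m: −αΔT+βΔS = −(1.2 × 10⁻⁴)(-1.7)+(7.9 × 10⁻⁴)(+1.56) = 1.4 × 10⁻³ → stable
The 153–196 m interval has Δρ < 0: lighter water underlies denser water.

153–196 m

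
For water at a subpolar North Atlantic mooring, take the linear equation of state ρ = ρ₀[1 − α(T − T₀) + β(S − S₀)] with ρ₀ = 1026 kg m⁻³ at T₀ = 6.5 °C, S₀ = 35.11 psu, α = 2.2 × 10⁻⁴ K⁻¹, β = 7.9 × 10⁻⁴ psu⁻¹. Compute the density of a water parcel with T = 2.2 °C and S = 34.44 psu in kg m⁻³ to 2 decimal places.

1026.43 kg m⁻³

T − T₀ = -4.3 K, S − S₀ = -0.67 psu.
Bracket = 1 − α·(-4.3) + β·(-0.67) = 1 + (4.167 × 10⁻⁴) = 1.0004167.
ρ = 1026 × 1.0004167 = 1026.43 kg m⁻³.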